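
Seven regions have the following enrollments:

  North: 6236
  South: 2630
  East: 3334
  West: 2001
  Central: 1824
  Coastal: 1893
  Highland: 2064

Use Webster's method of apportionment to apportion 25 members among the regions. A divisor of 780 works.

With modified divisor 780: modified quotas North 7.995, South 3.372, East 4.274, West 2.565, Central 2.338, Coastal 2.427, Highland 2.646.
Rounding to the nearest integer: North 8, South 3, East 4, West 3, Central 2, Coastal 2, Highland 3 (total 25).

North 8, South 3, East 4, West 3, Central 2, Coastal 2, Highland 3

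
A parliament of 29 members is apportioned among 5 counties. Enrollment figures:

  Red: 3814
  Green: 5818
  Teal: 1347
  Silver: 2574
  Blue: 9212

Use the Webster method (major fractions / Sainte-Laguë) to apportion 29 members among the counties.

Standard divisor 22765/29 ≈ 785; standard quotas: Red 4.859, Green 7.411, Teal 1.716, Silver 3.279, Blue 11.735.
Rounding to the nearest integer gives Red 5, Green 7, Teal 2, Silver 3, Blue 12 — total 29, matching the house size, so no adjustment is needed.

Red: 5, Green: 7, Teal: 2, Silver: 3, Blue: 12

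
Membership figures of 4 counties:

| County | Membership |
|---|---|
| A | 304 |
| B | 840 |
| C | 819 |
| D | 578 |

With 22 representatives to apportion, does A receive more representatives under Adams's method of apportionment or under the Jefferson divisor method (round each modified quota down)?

Adams: A 3, B 7, C 7, D 5.
Jefferson: A 2, B 8, C 7, D 5.
A gets 3 under Adams and 2 under Jefferson.

Adams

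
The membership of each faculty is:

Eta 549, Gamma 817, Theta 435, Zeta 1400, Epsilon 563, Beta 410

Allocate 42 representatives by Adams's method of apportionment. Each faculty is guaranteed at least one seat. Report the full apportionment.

Standard divisor 4174/42 ≈ 99.381; standard quotas: Eta 5.524, Gamma 8.221, Theta 4.377, Zeta 14.087, Epsilon 5.665, Beta 4.126.
Rounding up gives 6, 9, 5, 15, 6, 5 = 46 seats, so the divisor must be adjusted.
With modified divisor 108: modified quotas Eta 5.083, Gamma 7.565, Theta 4.028, Zeta 12.963, Epsilon 5.213, Beta 3.796.
Rounding up: Eta 6, Gamma 8, Theta 5, Zeta 13, Epsilon 6, Beta 4 (total 42).

Eta=6, Gamma=8, Theta=5, Zeta=13, Epsilon=6, Beta=4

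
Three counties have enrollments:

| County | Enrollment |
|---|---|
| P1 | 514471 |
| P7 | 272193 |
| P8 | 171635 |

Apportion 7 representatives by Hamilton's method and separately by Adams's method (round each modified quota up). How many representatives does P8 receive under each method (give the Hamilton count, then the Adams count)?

1 and 2

Hamilton: P1 4, P7 2, P8 1.
Adams: P1 3, P7 2, P8 2.
P8 gets 1 under Hamilton and 2 under Adams.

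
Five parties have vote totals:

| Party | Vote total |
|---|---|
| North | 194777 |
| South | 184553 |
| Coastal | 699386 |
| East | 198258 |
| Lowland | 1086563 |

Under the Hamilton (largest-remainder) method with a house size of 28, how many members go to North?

2

Standard divisor: 2363537 ÷ 28 ≈ 84412.036.
Standard quotas: North 2.3075, South 2.1863, Coastal 8.2854, East 2.3487, Lowland 12.8721.
Lower quotas: North 2, South 2, Coastal 8, East 2, Lowland 12 (sum 26, leaving 2 seats).
Remainders in descending order: Lowland 0.8721, East 0.3487, North 0.3075, Coastal 0.2854, South 0.1863.
Largest remainders: Lowland, East receive the extra seats.
North receives 2.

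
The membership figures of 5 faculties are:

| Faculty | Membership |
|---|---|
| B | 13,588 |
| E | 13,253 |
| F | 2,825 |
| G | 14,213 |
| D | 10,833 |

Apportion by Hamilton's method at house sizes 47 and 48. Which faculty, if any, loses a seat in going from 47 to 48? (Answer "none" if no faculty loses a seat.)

F

At 47 seats: B 12, E 11, F 3, G 12, D 9.
At 48 seats: B 12, E 12, F 2, G 12, D 10.
F drops from 3 to 2.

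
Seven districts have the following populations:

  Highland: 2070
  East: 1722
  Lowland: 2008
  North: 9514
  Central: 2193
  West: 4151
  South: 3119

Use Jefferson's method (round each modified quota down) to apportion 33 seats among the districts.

Standard divisor 24777/33 ≈ 750.818; standard quotas: Highland 2.757, East 2.293, Lowland 2.674, North 12.672, Central 2.921, West 5.529, South 4.154.
Rounding down gives 2, 2, 2, 12, 2, 5, 4 = 29 seats, so the divisor must be adjusted.
With modified divisor 685: modified quotas Highland 3.022, East 2.514, Lowland 2.931, North 13.889, Central 3.201, West 6.060, South 4.553.
Rounding down: Highland 3, East 2, Lowland 2, North 13, Central 3, West 6, South 4 (total 33).

Highland: 3; East: 2; Lowland: 2; North: 13; Central: 3; West: 6; South: 4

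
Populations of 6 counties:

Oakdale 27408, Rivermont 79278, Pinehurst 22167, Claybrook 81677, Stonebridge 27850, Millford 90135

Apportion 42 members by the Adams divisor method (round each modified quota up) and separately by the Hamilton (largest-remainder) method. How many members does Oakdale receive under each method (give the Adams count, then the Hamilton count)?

Adams: Oakdale 4, Rivermont 10, Pinehurst 3, Claybrook 10, Stonebridge 4, Millford 11.
Hamilton: Oakdale 3, Rivermont 10, Pinehurst 3, Claybrook 10, Stonebridge 4, Millford 12.
Oakdale gets 4 under Adams and 3 under Hamilton.

4 and 3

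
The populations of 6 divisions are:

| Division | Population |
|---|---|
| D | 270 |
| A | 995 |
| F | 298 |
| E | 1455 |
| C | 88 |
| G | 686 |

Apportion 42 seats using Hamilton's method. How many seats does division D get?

Standard divisor: 3792 ÷ 42 ≈ 90.286.
Standard quotas: D 2.991, A 11.021, F 3.301, E 16.116, C 0.975, G 7.598.
Lower quotas: D 2, A 11, F 3, E 16, C 0, G 7 (sum 39, leaving 3 seats).
Remainders in descending order: D 0.991, C 0.975, G 0.598, F 0.301, E 0.116, A 0.021.
The surplus seats go to D, C, G.
D receives 3.

3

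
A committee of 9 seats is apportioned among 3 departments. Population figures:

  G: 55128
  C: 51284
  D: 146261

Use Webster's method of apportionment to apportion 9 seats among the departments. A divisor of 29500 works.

With modified divisor 29500: modified quotas G 1.869, C 1.738, D 4.958.
Rounding to the nearest integer: G 2, C 2, D 5 (total 9).

G 2, C 2, D 5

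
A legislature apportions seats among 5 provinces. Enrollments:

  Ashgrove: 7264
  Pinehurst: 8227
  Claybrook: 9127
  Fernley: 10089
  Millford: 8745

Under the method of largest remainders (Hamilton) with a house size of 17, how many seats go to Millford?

3

Total 43452; standard divisor 43452/17 = 2556.
Standard quotas: Ashgrove 2.8419, Pinehurst 3.2187, Claybrook 3.5708, Fernley 3.9472, Millford 3.4214.
Lower quotas: Ashgrove 2, Pinehurst 3, Claybrook 3, Fernley 3, Millford 3 (sum 14, leaving 3 seats).
Remainders in descending order: Fernley 0.9472, Ashgrove 0.8419, Claybrook 0.5708, Millford 0.4214, Pinehurst 0.2187.
Largest remainders: Fernley, Ashgrove, Claybrook receive the extra seats.
Millford receives 3.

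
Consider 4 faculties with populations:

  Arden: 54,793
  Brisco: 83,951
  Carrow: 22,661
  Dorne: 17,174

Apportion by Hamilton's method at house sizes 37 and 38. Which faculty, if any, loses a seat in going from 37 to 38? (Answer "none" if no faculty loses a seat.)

At 37 seats: Arden 11, Brisco 17, Carrow 5, Dorne 4.
At 38 seats: Arden 12, Brisco 18, Carrow 5, Dorne 3.
Dorne drops from 4 to 3.

Dorne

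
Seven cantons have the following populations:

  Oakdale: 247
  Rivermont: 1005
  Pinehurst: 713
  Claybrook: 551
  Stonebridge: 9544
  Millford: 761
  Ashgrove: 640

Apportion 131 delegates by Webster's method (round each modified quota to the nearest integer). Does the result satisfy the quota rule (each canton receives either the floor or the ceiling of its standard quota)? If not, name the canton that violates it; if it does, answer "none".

Stonebridge

Standard quotas: Oakdale 2.404, Rivermont 9.780, Pinehurst 6.939, Claybrook 5.362, Stonebridge 92.880, Millford 7.406, Ashgrove 6.228.
Webster allocation: Oakdale 2, Rivermont 10, Pinehurst 7, Claybrook 5, Stonebridge 94, Millford 7, Ashgrove 6.
Stonebridge has quota 92.880 (lower 92, upper 93) but receives 94 — outside the quota interval.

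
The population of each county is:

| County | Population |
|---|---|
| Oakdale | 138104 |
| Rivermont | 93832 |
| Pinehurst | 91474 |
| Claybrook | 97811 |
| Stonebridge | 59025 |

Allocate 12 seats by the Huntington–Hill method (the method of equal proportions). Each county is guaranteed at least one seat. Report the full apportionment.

Oakdale 3, Rivermont 2, Pinehurst 2, Claybrook 3, Stonebridge 2

With divisor 39899: modified quotas Oakdale 3.461, Rivermont 2.352, Pinehurst 2.293, Claybrook 2.451, Stonebridge 1.479.
Geometric-mean thresholds: Oakdale √(3·4)=3.464, Rivermont √(2·3)=2.449, Pinehurst √(2·3)=2.449, Claybrook √(2·3)=2.449, Stonebridge √(1·2)=1.414.
Each quota rounded against its threshold gives Oakdale 3, Rivermont 2, Pinehurst 2, Claybrook 3, Stonebridge 2 (total 12).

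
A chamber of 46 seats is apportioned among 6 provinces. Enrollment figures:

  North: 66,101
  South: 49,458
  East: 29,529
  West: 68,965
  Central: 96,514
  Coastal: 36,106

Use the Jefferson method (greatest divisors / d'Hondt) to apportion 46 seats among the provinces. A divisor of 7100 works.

With modified divisor 7100: modified quotas North 9.310, South 6.966, East 4.159, West 9.713, Central 13.594, Coastal 5.085.
Rounding down: North 9, South 6, East 4, West 9, Central 13, Coastal 5 (total 46).

North=9, South=6, East=4, West=9, Central=13, Coastal=5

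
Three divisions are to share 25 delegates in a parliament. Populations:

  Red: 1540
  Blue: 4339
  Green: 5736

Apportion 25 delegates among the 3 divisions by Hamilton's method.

Total 11615; standard divisor 11615/25 ≈ 464.6.
Standard quotas: Red 3.3147, Blue 9.3392, Green 12.3461.
Lower quotas: Red 3, Blue 9, Green 12 (sum 24, leaving 1 seat).
Remainders in descending order: Green 0.3461, Blue 0.3392, Red 0.3147.
The surplus seat goes to Green.

Red 3; Blue 9; Green 13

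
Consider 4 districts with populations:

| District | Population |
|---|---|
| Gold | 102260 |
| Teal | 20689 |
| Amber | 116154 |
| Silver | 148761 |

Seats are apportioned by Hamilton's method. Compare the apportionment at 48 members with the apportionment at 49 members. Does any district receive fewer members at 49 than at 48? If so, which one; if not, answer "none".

At 48 seats: Gold 13, Teal 3, Amber 14, Silver 18.
At 49 seats: Gold 13, Teal 2, Amber 15, Silver 19.
Teal drops from 3 to 2.

Teal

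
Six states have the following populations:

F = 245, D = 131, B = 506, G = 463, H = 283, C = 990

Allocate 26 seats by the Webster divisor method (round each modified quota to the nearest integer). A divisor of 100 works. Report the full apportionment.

F 2, D 1, B 5, G 5, H 3, C 10

With modified divisor 100: modified quotas F 2.450, D 1.310, B 5.060, G 4.630, H 2.830, C 9.900.
Rounding to the nearest integer: F 2, D 1, B 5, G 5, H 3, C 10 (total 26).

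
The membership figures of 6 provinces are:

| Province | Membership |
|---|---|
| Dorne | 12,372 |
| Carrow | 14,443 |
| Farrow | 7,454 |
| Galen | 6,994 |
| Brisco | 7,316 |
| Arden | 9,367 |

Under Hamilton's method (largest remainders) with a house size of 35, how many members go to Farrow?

5

Total 57946; standard divisor 57946/35 ≈ 1655.6.
Standard quotas: Dorne 7.4728, Carrow 8.7237, Farrow 4.5023, Galen 4.2245, Brisco 4.4189, Arden 5.6578.
Lower quotas: Dorne 7, Carrow 8, Farrow 4, Galen 4, Brisco 4, Arden 5 (sum 32, leaving 3 seats).
Remainders in descending order: Carrow 0.7237, Arden 0.6578, Farrow 0.5023, Dorne 0.4728, Brisco 0.4189, Galen 0.2245.
The surplus seats go to Carrow, Arden, Farrow.
Farrow receives 5.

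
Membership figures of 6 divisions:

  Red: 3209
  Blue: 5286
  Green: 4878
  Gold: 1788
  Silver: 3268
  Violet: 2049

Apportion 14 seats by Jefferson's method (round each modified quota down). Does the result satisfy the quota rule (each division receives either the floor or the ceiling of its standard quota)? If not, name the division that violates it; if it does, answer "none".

none

Standard quotas: Red 2.194, Blue 3.614, Green 3.335, Gold 1.222, Silver 2.234, Violet 1.401.
Jefferson allocation: Red 2, Blue 4, Green 4, Gold 1, Silver 2, Violet 1.
Every allocation lies between the lower and upper quota.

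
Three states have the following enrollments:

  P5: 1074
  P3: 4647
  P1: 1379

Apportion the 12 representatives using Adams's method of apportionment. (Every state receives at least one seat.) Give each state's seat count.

Standard divisor 7100/12 ≈ 591.667; standard quotas: P5 1.815, P3 7.854, P1 2.331.
Rounding up gives 2, 8, 3 = 13 seats, so the divisor must be adjusted.
With modified divisor 680: modified quotas P5 1.579, P3 6.834, P1 2.028.
Rounding up: P5 2, P3 7, P1 3 (total 12).

P5 2, P3 7, P1 3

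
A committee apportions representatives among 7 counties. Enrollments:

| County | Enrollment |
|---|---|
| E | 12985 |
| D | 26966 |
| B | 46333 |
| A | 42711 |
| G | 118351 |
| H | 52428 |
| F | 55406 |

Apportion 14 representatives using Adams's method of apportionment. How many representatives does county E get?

1

Standard divisor 355180/14 ≈ 25370; standard quotas: E 0.512, D 1.063, B 1.826, A 1.684, G 4.665, H 2.067, F 2.184.
Rounding up gives 1, 2, 2, 2, 5, 3, 3 = 18 seats, so the divisor must be adjusted.
With modified divisor 34500: modified quotas E 0.376, D 0.782, B 1.343, A 1.238, G 3.430, H 1.520, F 1.606.
Rounding up: E 1, D 1, B 2, A 2, G 4, H 2, F 2 (total 14).
E receives 1.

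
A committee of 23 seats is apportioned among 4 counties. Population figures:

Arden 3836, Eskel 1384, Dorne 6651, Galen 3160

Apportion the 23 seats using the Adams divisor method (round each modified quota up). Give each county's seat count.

Standard divisor 15031/23 ≈ 653.522; standard quotas: Arden 5.870, Eskel 2.118, Dorne 10.177, Galen 4.835.
Rounding up gives 6, 3, 11, 5 = 25 seats, so the divisor must be adjusted.
With modified divisor 700: modified quotas Arden 5.480, Eskel 1.977, Dorne 9.501, Galen 4.514.
Rounding up: Arden 6, Eskel 2, Dorne 10, Galen 5 (total 23).

Arden: 6, Eskel: 2, Dorne: 10, Galen: 5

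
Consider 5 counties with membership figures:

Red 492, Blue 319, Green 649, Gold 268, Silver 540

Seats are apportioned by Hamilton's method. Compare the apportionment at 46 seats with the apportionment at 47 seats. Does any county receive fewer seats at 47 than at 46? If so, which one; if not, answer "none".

none

At 46 seats: Red 10, Blue 7, Green 13, Gold 5, Silver 11.
At 47 seats: Red 10, Blue 7, Green 13, Gold 6, Silver 11.
No county's allocation decreased.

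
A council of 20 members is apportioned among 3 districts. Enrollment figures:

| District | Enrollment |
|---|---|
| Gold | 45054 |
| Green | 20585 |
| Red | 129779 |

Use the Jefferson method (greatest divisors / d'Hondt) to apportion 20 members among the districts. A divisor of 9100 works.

With modified divisor 9100: modified quotas Gold 4.951, Green 2.262, Red 14.261.
Rounding down: Gold 4, Green 2, Red 14 (total 20).

Gold: 4, Green: 2, Red: 14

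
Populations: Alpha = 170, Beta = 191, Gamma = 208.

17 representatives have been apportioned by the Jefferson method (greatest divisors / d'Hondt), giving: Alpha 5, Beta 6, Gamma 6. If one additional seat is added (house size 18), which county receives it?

Priority for the next seat is population ÷ (current seats + 1).
Priorities: Alpha 28.333, Beta 27.286, Gamma 29.714.
Highest priority: Gamma.

Gamma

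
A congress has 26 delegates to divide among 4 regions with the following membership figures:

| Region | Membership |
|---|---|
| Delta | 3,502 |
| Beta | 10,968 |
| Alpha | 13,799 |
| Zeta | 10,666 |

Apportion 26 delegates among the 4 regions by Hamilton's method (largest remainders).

The standard divisor is 38935/26 ≈ 1497.5.
Standard quotas: Delta 2.3386, Beta 7.3242, Alpha 9.2147, Zeta 7.1225.
Lower quotas: Delta 2, Beta 7, Alpha 9, Zeta 7 (sum 25, leaving 1 seat).
Remainders in descending order: Delta 0.3386, Beta 0.3242, Alpha 0.2147, Zeta 0.1225.
Largest remainder: Delta receives the extra seat.

Delta=3, Beta=7, Alpha=9, Zeta=7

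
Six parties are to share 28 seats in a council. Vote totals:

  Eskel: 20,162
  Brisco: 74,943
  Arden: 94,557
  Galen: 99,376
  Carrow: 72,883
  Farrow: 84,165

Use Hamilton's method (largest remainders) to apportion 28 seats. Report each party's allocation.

Eskel 1; Brisco 5; Arden 6; Galen 6; Carrow 5; Farrow 5

Total 446086; standard divisor 446086/28 ≈ 15931.643.
Standard quotas: Eskel 1.2655, Brisco 4.7040, Arden 5.9352, Galen 6.2376, Carrow 4.5747, Farrow 5.2829.
Lower quotas: Eskel 1, Brisco 4, Arden 5, Galen 6, Carrow 4, Farrow 5 (sum 25, leaving 3 seats).
Remainders in descending order: Arden 0.9352, Brisco 0.7040, Carrow 0.5747, Farrow 0.2829, Eskel 0.2655, Galen 0.2376.
The surplus seats go to Arden, Brisco, Carrow.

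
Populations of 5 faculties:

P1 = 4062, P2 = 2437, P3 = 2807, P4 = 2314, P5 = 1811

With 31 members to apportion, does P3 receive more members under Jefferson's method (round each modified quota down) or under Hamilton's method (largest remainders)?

Hamilton

Jefferson: P1 10, P2 6, P3 6, P4 5, P5 4.
Hamilton: P1 9, P2 6, P3 7, P4 5, P5 4.
P3 gets 6 under Jefferson and 7 under Hamilton.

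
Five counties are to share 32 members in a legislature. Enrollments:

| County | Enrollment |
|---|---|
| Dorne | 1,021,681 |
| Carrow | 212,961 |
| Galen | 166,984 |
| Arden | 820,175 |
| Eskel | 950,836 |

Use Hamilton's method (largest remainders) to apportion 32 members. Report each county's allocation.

Standard divisor: 3172637 ÷ 32 ≈ 99144.906.
Standard quotas: Dorne 10.3049, Carrow 2.1480, Galen 1.6842, Arden 8.2725, Eskel 9.5904.
Lower quotas: Dorne 10, Carrow 2, Galen 1, Arden 8, Eskel 9 (sum 30, leaving 2 seats).
Remainders in descending order: Galen 0.6842, Eskel 0.5904, Dorne 0.3049, Arden 0.2725, Carrow 0.1480.
Largest remainders: Galen, Eskel receive the extra seats.

Dorne 10, Carrow 2, Galen 2, Arden 8, Eskel 10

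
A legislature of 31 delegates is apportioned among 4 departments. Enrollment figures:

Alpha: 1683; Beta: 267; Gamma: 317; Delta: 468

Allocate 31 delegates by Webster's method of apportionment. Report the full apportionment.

Standard divisor 2735/31 ≈ 88.226; standard quotas: Alpha 19.076, Beta 3.026, Gamma 3.593, Delta 5.305.
Rounding to the nearest integer gives Alpha 19, Beta 3, Gamma 4, Delta 5 — total 31, matching the house size, so no adjustment is needed.

Alpha: 19, Beta: 3, Gamma: 4, Delta: 5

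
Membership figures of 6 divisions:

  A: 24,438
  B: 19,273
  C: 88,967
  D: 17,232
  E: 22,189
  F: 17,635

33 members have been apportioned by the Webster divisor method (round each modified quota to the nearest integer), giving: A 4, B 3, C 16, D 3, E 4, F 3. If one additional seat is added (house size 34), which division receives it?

Priority for the next seat is population ÷ (current seats + 0.5).
Priorities: A 5430.667, B 5506.571, C 5391.939, D 4923.429, E 4930.889, F 5038.571.
Highest priority: B.

B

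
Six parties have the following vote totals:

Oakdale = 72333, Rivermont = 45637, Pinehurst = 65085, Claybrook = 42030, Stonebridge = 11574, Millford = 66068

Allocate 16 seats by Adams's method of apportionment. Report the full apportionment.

Oakdale 4, Rivermont 3, Pinehurst 3, Claybrook 2, Stonebridge 1, Millford 3

Standard divisor 302727/16 ≈ 18920.438; standard quotas: Oakdale 3.823, Rivermont 2.412, Pinehurst 3.440, Claybrook 2.221, Stonebridge 0.612, Millford 3.492.
Rounding up gives 4, 3, 4, 3, 1, 4 = 19 seats, so the divisor must be adjusted.
With modified divisor 22400: modified quotas Oakdale 3.229, Rivermont 2.037, Pinehurst 2.906, Claybrook 1.876, Stonebridge 0.517, Millford 2.949.
Rounding up: Oakdale 4, Rivermont 3, Pinehurst 3, Claybrook 2, Stonebridge 1, Millford 3 (total 16).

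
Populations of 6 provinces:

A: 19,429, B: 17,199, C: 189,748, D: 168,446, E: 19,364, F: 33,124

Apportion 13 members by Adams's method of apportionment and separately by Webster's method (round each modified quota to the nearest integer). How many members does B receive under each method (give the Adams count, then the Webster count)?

1 and 0

Adams: A 1, B 1, C 5, D 4, E 1, F 1.
Webster: A 1, B 0, C 5, D 5, E 1, F 1.
B gets 1 under Adams and 0 under Webster.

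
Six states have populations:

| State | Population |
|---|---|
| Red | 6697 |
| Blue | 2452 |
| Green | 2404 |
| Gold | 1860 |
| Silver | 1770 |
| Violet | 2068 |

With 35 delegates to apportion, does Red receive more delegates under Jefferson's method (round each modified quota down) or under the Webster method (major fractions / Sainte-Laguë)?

Jefferson: Red 14, Blue 5, Green 5, Gold 4, Silver 3, Violet 4.
Webster: Red 13, Blue 5, Green 5, Gold 4, Silver 4, Violet 4.
Red gets 14 under Jefferson and 13 under Webster.

Jefferson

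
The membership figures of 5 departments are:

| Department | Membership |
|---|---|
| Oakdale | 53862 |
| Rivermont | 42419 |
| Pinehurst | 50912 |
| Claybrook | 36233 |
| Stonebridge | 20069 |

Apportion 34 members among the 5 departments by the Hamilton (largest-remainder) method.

Oakdale=9, Rivermont=7, Pinehurst=9, Claybrook=6, Stonebridge=3

Standard divisor: 203495 ÷ 34 ≈ 5985.147.
Standard quotas: Oakdale 8.9993, Rivermont 7.0874, Pinehurst 8.5064, Claybrook 6.0538, Stonebridge 3.3531.
Lower quotas: Oakdale 8, Rivermont 7, Pinehurst 8, Claybrook 6, Stonebridge 3 (sum 32, leaving 2 seats).
Remainders in descending order: Oakdale 0.9993, Pinehurst 0.5064, Stonebridge 0.3531, Rivermont 0.0874, Claybrook 0.0538.
The surplus seats go to Oakdale, Pinehurst.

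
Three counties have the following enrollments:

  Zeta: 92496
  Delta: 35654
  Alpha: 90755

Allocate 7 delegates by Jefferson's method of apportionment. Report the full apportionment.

Zeta=3, Delta=1, Alpha=3

Standard divisor 218905/7 ≈ 31272.143; standard quotas: Zeta 2.958, Delta 1.140, Alpha 2.902.
Rounding down gives 2, 1, 2 = 5 seats, so the divisor must be adjusted.
With modified divisor 26700: modified quotas Zeta 3.464, Delta 1.335, Alpha 3.399.
Rounding down: Zeta 3, Delta 1, Alpha 3 (total 7).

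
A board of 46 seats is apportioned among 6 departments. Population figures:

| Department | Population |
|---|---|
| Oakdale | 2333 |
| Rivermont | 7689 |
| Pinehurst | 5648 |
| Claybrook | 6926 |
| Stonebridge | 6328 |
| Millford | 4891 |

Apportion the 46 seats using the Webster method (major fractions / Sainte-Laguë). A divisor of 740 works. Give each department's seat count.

With modified divisor 740: modified quotas Oakdale 3.153, Rivermont 10.391, Pinehurst 7.632, Claybrook 9.359, Stonebridge 8.551, Millford 6.609.
Rounding to the nearest integer: Oakdale 3, Rivermont 10, Pinehurst 8, Claybrook 9, Stonebridge 9, Millford 7 (total 46).

Oakdale 3; Rivermont 10; Pinehurst 8; Claybrook 9; Stonebridge 9; Millford 7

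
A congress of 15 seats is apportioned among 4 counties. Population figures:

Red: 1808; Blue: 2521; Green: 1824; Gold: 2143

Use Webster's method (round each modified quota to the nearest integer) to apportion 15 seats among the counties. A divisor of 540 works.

Red 3, Blue 5, Green 3, Gold 4

With modified divisor 540: modified quotas Red 3.348, Blue 4.669, Green 3.378, Gold 3.969.
Rounding to the nearest integer: Red 3, Blue 5, Green 3, Gold 4 (total 15).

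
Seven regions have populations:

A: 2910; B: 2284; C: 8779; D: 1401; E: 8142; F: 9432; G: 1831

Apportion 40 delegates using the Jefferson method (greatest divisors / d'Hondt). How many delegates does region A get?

Standard divisor 34779/40 ≈ 869.475; standard quotas: A 3.347, B 2.627, C 10.097, D 1.611, E 9.364, F 10.848, G 2.106.
Rounding down gives 3, 2, 10, 1, 9, 10, 2 = 37 seats, so the divisor must be adjusted.
With modified divisor 790: modified quotas A 3.684, B 2.891, C 11.113, D 1.773, E 10.306, F 11.939, G 2.318.
Rounding down: A 3, B 2, C 11, D 1, E 10, F 11, G 2 (total 40).
A receives 3.

3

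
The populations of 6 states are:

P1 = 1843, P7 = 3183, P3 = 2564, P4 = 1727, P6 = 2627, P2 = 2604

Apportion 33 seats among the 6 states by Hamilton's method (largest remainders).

Standard divisor: 14548 ÷ 33 ≈ 440.848.
Standard quotas: P1 4.181, P7 7.220, P3 5.816, P4 3.917, P6 5.959, P2 5.907.
Lower quotas: P1 4, P7 7, P3 5, P4 3, P6 5, P2 5 (sum 29, leaving 4 seats).
Remainders in descending order: P6 0.959, P4 0.917, P2 0.907, P3 0.816, P7 0.220, P1 0.181.
Largest remainders: P6, P4, P2, P3 receive the extra seats.

P1=4, P7=7, P3=6, P4=4, P6=6, P2=6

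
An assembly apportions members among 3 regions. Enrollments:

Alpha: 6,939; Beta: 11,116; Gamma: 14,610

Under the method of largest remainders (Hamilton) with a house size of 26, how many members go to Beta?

9

The standard divisor is 32665/26 ≈ 1256.346.
Standard quotas: Alpha 5.5232, Beta 8.8479, Gamma 11.6290.
Lower quotas: Alpha 5, Beta 8, Gamma 11 (sum 24, leaving 2 seats).
Remainders in descending order: Beta 0.8479, Gamma 0.6290, Alpha 0.5232.
Largest remainders: Beta, Gamma receive the extra seats.
Beta receives 9.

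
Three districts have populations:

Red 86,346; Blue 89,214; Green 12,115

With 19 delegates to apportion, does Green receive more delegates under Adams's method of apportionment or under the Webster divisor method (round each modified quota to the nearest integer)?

Adams: Red 8, Blue 9, Green 2.
Webster: Red 9, Blue 9, Green 1.
Green gets 2 under Adams and 1 under Webster.

Adams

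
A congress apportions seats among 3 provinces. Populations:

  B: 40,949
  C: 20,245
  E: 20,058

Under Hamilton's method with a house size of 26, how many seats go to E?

Total 81252; standard divisor 81252/26 ≈ 3125.077.
Standard quotas: B 13.1034, C 6.4782, E 6.4184.
Lower quotas: B 13, C 6, E 6 (sum 25, leaving 1 seat).
Remainders in descending order: C 0.4782, E 0.4184, B 0.1034.
The surplus seat goes to C.
E receives 6.

6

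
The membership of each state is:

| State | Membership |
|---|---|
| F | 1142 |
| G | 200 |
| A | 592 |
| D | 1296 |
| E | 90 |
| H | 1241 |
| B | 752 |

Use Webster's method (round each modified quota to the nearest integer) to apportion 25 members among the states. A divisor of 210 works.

F 5, G 1, A 3, D 6, E 0, H 6, B 4

With modified divisor 210: modified quotas F 5.438, G 0.952, A 2.819, D 6.171, E 0.429, H 5.910, B 3.581.
Rounding to the nearest integer: F 5, G 1, A 3, D 6, E 0, H 6, B 4 (total 25).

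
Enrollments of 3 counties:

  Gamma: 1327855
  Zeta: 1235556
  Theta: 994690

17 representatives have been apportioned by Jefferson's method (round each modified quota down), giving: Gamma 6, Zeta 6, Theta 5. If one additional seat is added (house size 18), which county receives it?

Priority for the next seat is population ÷ (current seats + 1).
Priorities: Gamma 189693.571, Zeta 176508.000, Theta 165781.667.
Highest priority: Gamma.

Gamma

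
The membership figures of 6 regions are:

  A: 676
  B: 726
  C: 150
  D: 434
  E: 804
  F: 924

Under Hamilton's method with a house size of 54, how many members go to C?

The standard divisor is 3714/54 ≈ 68.778.
Standard quotas: A 9.829, B 10.556, C 2.181, D 6.310, E 11.690, F 13.435.
Lower quotas: A 9, B 10, C 2, D 6, E 11, F 13 (sum 51, leaving 3 seats).
Remainders in descending order: A 0.829, E 0.690, B 0.556, F 0.435, D 0.310, C 0.181.
Largest remainders: A, E, B receive the extra seats.
C receives 2.

2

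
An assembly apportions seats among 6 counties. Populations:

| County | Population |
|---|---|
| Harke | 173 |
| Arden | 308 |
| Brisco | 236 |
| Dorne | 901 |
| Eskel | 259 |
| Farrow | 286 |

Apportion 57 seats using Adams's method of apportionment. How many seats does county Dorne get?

23

Standard divisor 2163/57 ≈ 37.947; standard quotas: Harke 4.559, Arden 8.117, Brisco 6.219, Dorne 23.743, Eskel 6.825, Farrow 7.537.
Rounding up gives 5, 9, 7, 24, 7, 8 = 60 seats, so the divisor must be adjusted.
With modified divisor 40: modified quotas Harke 4.325, Arden 7.700, Brisco 5.900, Dorne 22.525, Eskel 6.475, Farrow 7.150.
Rounding up: Harke 5, Arden 8, Brisco 6, Dorne 23, Eskel 7, Farrow 8 (total 57).
Dorne receives 23.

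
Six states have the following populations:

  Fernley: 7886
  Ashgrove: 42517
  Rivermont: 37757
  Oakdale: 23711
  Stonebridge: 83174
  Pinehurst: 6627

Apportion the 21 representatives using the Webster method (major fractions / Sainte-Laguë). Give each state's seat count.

Standard divisor 201672/21 ≈ 9603.429; standard quotas: Fernley 0.821, Ashgrove 4.427, Rivermont 3.932, Oakdale 2.469, Stonebridge 8.661, Pinehurst 0.690.
Rounding to the nearest integer gives Fernley 1, Ashgrove 4, Rivermont 4, Oakdale 2, Stonebridge 9, Pinehurst 1 — total 21, matching the house size, so no adjustment is needed.

Fernley 1; Ashgrove 4; Rivermont 4; Oakdale 2; Stonebridge 9; Pinehurst 1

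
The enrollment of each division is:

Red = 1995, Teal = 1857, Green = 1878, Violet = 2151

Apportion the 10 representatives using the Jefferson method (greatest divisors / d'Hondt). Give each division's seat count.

Red 3, Teal 2, Green 2, Violet 3

Standard divisor 7881/10 ≈ 788.1; standard quotas: Red 2.531, Teal 2.356, Green 2.383, Violet 2.729.
Rounding down gives 2, 2, 2, 2 = 8 seats, so the divisor must be adjusted.
With modified divisor 650: modified quotas Red 3.069, Teal 2.857, Green 2.889, Violet 3.309.
Rounding down: Red 3, Teal 2, Green 2, Violet 3 (total 10).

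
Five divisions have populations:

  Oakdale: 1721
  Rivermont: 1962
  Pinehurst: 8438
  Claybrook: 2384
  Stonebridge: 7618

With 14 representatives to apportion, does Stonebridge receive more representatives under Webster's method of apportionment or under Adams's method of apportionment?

Webster

Webster: Oakdale 1, Rivermont 1, Pinehurst 5, Claybrook 2, Stonebridge 5.
Adams: Oakdale 1, Rivermont 2, Pinehurst 5, Claybrook 2, Stonebridge 4.
Stonebridge gets 5 under Webster and 4 under Adams.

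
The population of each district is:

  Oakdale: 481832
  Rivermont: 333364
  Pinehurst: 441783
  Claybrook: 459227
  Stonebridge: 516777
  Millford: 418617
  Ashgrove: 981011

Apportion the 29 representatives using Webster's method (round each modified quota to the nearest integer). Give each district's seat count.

Standard divisor 3632611/29 ≈ 125262.448; standard quotas: Oakdale 3.847, Rivermont 2.661, Pinehurst 3.527, Claybrook 3.666, Stonebridge 4.126, Millford 3.342, Ashgrove 7.832.
Rounding to the nearest integer gives 4, 3, 4, 4, 4, 3, 8 = 30 seats, so the divisor must be adjusted.
With modified divisor 128500: modified quotas Oakdale 3.750, Rivermont 2.594, Pinehurst 3.438, Claybrook 3.574, Stonebridge 4.022, Millford 3.258, Ashgrove 7.634.
Rounding to the nearest integer: Oakdale 4, Rivermont 3, Pinehurst 3, Claybrook 4, Stonebridge 4, Millford 3, Ashgrove 8 (total 29).

Oakdale: 4, Rivermont: 3, Pinehurst: 3, Claybrook: 4, Stonebridge: 4, Millford: 3, Ashgrove: 8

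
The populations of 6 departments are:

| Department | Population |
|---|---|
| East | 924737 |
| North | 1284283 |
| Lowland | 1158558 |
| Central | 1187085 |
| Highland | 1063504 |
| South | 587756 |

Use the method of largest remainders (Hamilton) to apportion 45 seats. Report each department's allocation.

East: 7; North: 9; Lowland: 8; Central: 9; Highland: 8; South: 4

Standard divisor: 6205923 ÷ 45 ≈ 137909.4.
Standard quotas: East 6.7054, North 9.3125, Lowland 8.4009, Central 8.6077, Highland 7.7116, South 4.2619.
Lower quotas: East 6, North 9, Lowland 8, Central 8, Highland 7, South 4 (sum 42, leaving 3 seats).
Remainders in descending order: Highland 0.7116, East 0.7054, Central 0.6077, Lowland 0.4009, North 0.3125, South 0.2619.
Largest remainders: Highland, East, Central receive the extra seats.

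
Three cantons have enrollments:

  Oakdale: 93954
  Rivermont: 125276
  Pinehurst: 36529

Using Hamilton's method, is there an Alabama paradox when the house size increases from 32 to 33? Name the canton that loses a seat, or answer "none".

none

At 32 seats: Oakdale 12, Rivermont 16, Pinehurst 4.
At 33 seats: Oakdale 12, Rivermont 16, Pinehurst 5.
No canton's allocation decreased.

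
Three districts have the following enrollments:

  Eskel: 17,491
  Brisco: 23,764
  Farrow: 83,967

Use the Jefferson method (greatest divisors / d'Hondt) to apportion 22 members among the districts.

Eskel=3, Brisco=4, Farrow=15

Standard divisor 125222/22 ≈ 5691.909; standard quotas: Eskel 3.073, Brisco 4.175, Farrow 14.752.
Rounding down gives 3, 4, 14 = 21 seats, so the divisor must be adjusted.
With modified divisor 5400: modified quotas Eskel 3.239, Brisco 4.401, Farrow 15.549.
Rounding down: Eskel 3, Brisco 4, Farrow 15 (total 22).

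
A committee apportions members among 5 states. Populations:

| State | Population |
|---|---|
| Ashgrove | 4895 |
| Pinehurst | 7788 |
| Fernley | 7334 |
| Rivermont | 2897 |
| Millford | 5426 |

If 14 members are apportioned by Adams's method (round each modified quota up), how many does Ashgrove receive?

Standard divisor 28340/14 ≈ 2024.286; standard quotas: Ashgrove 2.418, Pinehurst 3.847, Fernley 3.623, Rivermont 1.431, Millford 2.680.
Rounding up gives 3, 4, 4, 2, 3 = 16 seats, so the divisor must be adjusted.
With modified divisor 2500: modified quotas Ashgrove 1.958, Pinehurst 3.115, Fernley 2.934, Rivermont 1.159, Millford 2.170.
Rounding up: Ashgrove 2, Pinehurst 4, Fernley 3, Rivermont 2, Millford 3 (total 14).
Ashgrove receives 2.

2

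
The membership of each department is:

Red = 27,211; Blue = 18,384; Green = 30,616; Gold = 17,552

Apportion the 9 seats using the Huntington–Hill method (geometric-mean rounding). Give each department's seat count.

Red 2, Blue 2, Green 3, Gold 2

With divisor 11760: modified quotas Red 2.314, Blue 1.563, Green 2.603, Gold 1.493.
Geometric-mean thresholds: Red √(2·3)=2.449, Blue √(1·2)=1.414, Green √(2·3)=2.449, Gold √(1·2)=1.414.
Each quota rounded against its threshold gives Red 2, Blue 2, Green 3, Gold 2 (total 9).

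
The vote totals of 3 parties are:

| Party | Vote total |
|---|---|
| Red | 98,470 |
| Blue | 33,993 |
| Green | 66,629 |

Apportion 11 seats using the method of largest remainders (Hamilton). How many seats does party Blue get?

Total 199092; standard divisor 199092/11 ≈ 18099.273.
Standard quotas: Red 5.4406, Blue 1.8781, Green 3.6813.
Lower quotas: Red 5, Blue 1, Green 3 (sum 9, leaving 2 seats).
Remainders in descending order: Blue 0.8781, Green 0.6813, Red 0.4406.
Largest remainders: Blue, Green receive the extra seats.
Blue receives 2.

2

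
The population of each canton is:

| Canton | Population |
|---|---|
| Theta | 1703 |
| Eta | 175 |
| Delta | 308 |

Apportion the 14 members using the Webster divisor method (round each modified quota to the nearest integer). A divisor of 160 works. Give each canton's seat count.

Theta=11, Eta=1, Delta=2

With modified divisor 160: modified quotas Theta 10.644, Eta 1.094, Delta 1.925.
Rounding to the nearest integer: Theta 11, Eta 1, Delta 2 (total 14).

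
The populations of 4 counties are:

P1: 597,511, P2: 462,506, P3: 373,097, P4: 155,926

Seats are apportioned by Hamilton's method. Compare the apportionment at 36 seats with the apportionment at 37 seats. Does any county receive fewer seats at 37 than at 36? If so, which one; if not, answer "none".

P4

At 36 seats: P1 14, P2 10, P3 8, P4 4.
At 37 seats: P1 14, P2 11, P3 9, P4 3.
P4 drops from 4 to 3.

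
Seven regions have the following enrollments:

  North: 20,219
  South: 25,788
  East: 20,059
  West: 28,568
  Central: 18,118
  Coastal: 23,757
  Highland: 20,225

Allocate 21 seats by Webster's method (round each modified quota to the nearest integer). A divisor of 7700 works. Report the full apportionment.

With modified divisor 7700: modified quotas North 2.626, South 3.349, East 2.605, West 3.710, Central 2.353, Coastal 3.085, Highland 2.627.
Rounding to the nearest integer: North 3, South 3, East 3, West 4, Central 2, Coastal 3, Highland 3 (total 21).

North=3, South=3, East=3, West=4, Central=2, Coastal=3, Highland=3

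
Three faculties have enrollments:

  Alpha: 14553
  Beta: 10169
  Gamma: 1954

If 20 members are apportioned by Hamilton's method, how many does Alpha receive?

11

The standard divisor is 26676/20 ≈ 1333.8.
Standard quotas: Alpha 10.9109, Beta 7.6241, Gamma 1.4650.
Lower quotas: Alpha 10, Beta 7, Gamma 1 (sum 18, leaving 2 seats).
Remainders in descending order: Alpha 0.9109, Beta 0.6241, Gamma 0.4650.
Largest remainders: Alpha, Beta receive the extra seats.
Alpha receives 11.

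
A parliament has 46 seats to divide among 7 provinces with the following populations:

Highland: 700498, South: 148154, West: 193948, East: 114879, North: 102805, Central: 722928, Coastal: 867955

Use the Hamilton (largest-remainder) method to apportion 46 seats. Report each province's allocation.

The standard divisor is 2851167/46 ≈ 61981.891.
Standard quotas: Highland 11.3017, South 2.3903, West 3.1291, East 1.8534, North 1.6586, Central 11.6635, Coastal 14.0034.
Lower quotas: Highland 11, South 2, West 3, East 1, North 1, Central 11, Coastal 14 (sum 43, leaving 3 seats).
Remainders in descending order: East 0.8534, Central 0.6635, North 0.6586, South 0.3903, Highland 0.3017, West 0.1291, Coastal 0.0034.
Largest remainders: East, Central, North receive the extra seats.

Highland 11; South 2; West 3; East 2; North 2; Central 12; Coastal 14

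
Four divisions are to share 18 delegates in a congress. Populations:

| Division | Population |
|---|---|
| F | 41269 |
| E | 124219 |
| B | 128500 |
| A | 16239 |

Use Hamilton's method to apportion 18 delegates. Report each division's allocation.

The standard divisor is 310227/18 ≈ 17234.833.
Standard quotas: F 2.3945, E 7.2074, B 7.4558, A 0.9422.
Lower quotas: F 2, E 7, B 7, A 0 (sum 16, leaving 2 seats).
Remainders in descending order: A 0.9422, B 0.4558, F 0.3945, E 0.2074.
The surplus seats go to A, B.

F=2; E=7; B=8; A=1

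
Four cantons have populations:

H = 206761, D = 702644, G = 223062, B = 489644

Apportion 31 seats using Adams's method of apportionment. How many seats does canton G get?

Standard divisor 1622111/31 ≈ 52326.161; standard quotas: H 3.951, D 13.428, G 4.263, B 9.358.
Rounding up gives 4, 14, 5, 10 = 33 seats, so the divisor must be adjusted.
With modified divisor 55100: modified quotas H 3.752, D 12.752, G 4.048, B 8.886.
Rounding up: H 4, D 13, G 5, B 9 (total 31).
G receives 5.

5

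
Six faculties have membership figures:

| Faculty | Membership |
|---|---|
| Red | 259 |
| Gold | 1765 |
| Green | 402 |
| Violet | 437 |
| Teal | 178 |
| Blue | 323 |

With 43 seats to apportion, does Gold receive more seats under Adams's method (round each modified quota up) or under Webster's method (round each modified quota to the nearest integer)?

Webster

Adams: Red 4, Gold 21, Green 5, Violet 6, Teal 3, Blue 4.
Webster: Red 3, Gold 23, Green 5, Violet 6, Teal 2, Blue 4.
Gold gets 21 under Adams and 23 under Webster.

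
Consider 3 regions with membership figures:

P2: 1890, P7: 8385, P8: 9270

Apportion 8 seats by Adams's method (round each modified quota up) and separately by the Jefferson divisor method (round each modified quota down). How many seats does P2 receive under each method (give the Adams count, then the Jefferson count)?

Adams: P2 1, P7 3, P8 4.
Jefferson: P2 0, P7 4, P8 4.
P2 gets 1 under Adams and 0 under Jefferson.

1 and 0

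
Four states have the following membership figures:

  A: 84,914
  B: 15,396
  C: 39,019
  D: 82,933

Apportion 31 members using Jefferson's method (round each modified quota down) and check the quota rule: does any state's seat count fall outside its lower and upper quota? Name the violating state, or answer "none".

Standard quotas: A 11.843, B 2.147, C 5.442, D 11.567.
Jefferson allocation: A 12, B 2, C 5, D 12.
Every allocation lies between the lower and upper quota.

none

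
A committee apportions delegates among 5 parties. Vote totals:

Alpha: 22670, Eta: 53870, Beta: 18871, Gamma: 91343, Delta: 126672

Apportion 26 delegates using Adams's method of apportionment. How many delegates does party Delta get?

10

Standard divisor 313426/26 ≈ 12054.846; standard quotas: Alpha 1.881, Eta 4.469, Beta 1.565, Gamma 7.577, Delta 10.508.
Rounding up gives 2, 5, 2, 8, 11 = 28 seats, so the divisor must be adjusted.
With modified divisor 13300: modified quotas Alpha 1.705, Eta 4.050, Beta 1.419, Gamma 6.868, Delta 9.524.
Rounding up: Alpha 2, Eta 5, Beta 2, Gamma 7, Delta 10 (total 26).
Delta receives 10.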